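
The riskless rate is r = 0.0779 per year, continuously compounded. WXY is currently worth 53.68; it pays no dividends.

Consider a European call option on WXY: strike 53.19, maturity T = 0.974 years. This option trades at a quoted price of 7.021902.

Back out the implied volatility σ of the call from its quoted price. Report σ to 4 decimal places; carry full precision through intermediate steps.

At σ = 0.2225 the Black–Scholes value reproduces the quote:
σ√T = 0.2225·√0.974 = 0.219588
d₁ = (ln(S/K) + (r+σ²/2)T) / (σ√T) = (ln(53.68/53.19) + (0.0779+0.2225²/2)·0.974) / 0.219588 = (0.009170 + 0.099984) / 0.219588 = 0.497085
d₂ = d₁ − σ√T = 0.497085 − 0.219588 = 0.277497
e^{−rT} = 0.926932
N(d₁) = 0.690436,  N(d₂) = 0.609301
V = S·N(d₁) − K·e^{−rT}·N(d₂) = 37.062584 − 30.040682 = 7.021902 (matching the quote); vega is positive throughout, so no other σ reproduces this price

sigma = 0.2225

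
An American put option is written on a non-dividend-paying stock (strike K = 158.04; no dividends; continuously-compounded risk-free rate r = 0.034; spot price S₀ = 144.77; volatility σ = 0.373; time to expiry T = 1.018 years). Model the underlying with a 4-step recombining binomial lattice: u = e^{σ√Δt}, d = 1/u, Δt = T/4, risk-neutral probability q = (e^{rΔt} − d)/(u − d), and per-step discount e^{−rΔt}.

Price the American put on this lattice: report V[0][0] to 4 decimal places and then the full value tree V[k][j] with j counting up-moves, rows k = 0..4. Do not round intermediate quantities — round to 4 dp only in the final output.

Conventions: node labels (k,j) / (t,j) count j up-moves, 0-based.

price = 27.9272
tree:
27.9272
41.3534 13.6599
58.6746 23.0445 3.5804
75.7184 38.1020 6.8929 0.0000
89.8388 58.6746 13.2700 0.0000 0.0000

Δt=0.25450, u=1.20704, d=0.82847, q=0.47605, disc=e^(-rΔt)=0.99138
k=4 terminal: V=max(K-S,0) → 89.8388 58.6746 13.2700 0.0000 0.0000
k=3: j=0 S=82.3216 intr=75.7184 cont=74.3568 V=75.7184[EX]; j=1 S=119.9380 intr=38.1020 cont=36.7403 V=38.1020[EX]; j=2 S=174.7432 intr=0.0000 cont=6.8929 V=6.8929[hold]; j=3 S=254.5913 intr=0.0000 cont=0.0000 V=0.0000[hold]
k=2: j=0 S=99.3654 intr=58.6746 cont=57.3130 V=58.6746[EX]; j=1 S=144.7700 intr=13.2700 cont=23.0445 V=23.0445[hold]; j=2 S=210.9220 intr=0.0000 cont=3.5804 V=3.5804[hold]
k=1: j=0 S=119.9380 intr=38.1020 cont=41.3534 V=41.3534[hold]; j=1 S=174.7432 intr=0.0000 cont=13.6599 V=13.6599[hold]
k=0: j=0 S=144.7700 intr=13.2700 cont=27.9272 V=27.9272[hold]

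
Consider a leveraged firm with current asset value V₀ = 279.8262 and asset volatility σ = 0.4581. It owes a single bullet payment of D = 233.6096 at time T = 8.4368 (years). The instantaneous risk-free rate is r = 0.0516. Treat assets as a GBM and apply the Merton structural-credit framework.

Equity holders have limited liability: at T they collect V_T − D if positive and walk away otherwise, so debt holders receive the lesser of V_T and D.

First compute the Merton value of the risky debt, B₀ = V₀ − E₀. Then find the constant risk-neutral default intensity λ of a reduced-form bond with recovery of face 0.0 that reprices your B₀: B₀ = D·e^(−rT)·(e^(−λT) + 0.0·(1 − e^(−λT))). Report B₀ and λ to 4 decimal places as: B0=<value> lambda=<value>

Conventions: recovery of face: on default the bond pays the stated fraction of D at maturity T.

B0=99.7257 lambda=0.0493

With assets at 279.8262 and a single debt payment of 233.6096 at 8.4368 years:
d₁ = [ln(V₀/D) + (r + σ²/2)T] / (σ√T)
   = [ln(279.8262/233.6096) + (0.0516 + 0.5·0.4581²)·8.4368] / (0.4581·√8.4368)
   = [0.180517 + 1.320594] / 1.330605 = 1.128142
d₂ = d₁ − σ√T = 1.128142 − 1.330605 = -0.202463
N(d₁) = 0.870370,  N(d₂) = 0.419777,  e^(−rT) = 0.647045
E₀ = V₀·N(d₁) − D·e^(−rT)·N(d₂)
   = 279.8262·0.870370 − 233.6096·0.647045·0.419777 = 180.100465
B₀ = V₀ − E₀ = 279.8262 − 180.100465 = 99.725735
e^(−λT) = (B₀·e^(rT)/D − 0)/(1 − 0) = (99.7257·1.545487/233.6096 − 0)/1 = 0.65975347
λ = −ln(0.65975347)/8.4368 = 0.049295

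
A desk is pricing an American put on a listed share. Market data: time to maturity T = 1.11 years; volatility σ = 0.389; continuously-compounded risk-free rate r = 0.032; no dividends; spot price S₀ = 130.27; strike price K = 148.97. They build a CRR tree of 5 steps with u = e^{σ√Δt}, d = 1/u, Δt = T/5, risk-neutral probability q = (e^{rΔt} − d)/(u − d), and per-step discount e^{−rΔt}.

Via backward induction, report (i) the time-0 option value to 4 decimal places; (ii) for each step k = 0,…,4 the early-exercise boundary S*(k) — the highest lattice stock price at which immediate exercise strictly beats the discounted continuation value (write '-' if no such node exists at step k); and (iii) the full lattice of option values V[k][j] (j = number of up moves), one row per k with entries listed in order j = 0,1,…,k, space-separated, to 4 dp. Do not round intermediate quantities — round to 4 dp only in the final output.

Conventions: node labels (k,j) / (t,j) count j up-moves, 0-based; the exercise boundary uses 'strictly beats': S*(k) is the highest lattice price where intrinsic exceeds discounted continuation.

price = 30.3023
boundary = - - 90.2912 75.1702 90.2912
tree:
30.3023
43.1001 16.5365
58.6788 26.4365 5.7837
73.7998 40.6255 11.0666 0.0000
86.3884 58.6788 21.1748 0.0000 0.0000
96.8689 73.7998 40.5162 0.0000 0.0000 0.0000

Δt=0.22200  u=1.20116  d=0.83253  q=0.47365  discount=0.99292
step 5 (expiry): payoffs max(K−S,0) = 96.8689 73.7998 40.5162 0.0000 0.0000 0.0000
step 4: (k=4,j=0): S=62.5816, K−S=86.3884, hold=85.3339 ⇒ V=86.3884 exercise | (k=4,j=1): S=90.2912, K−S=58.6788, hold=57.6243 ⇒ V=58.6788 exercise | (k=4,j=2): S=130.2700, K−S=18.7000, hold=21.1748 ⇒ V=21.1748 continue | (k=4,j=3): S=187.9505, K−S=0.0000, hold=0.0000 ⇒ V=0.0000 continue | (k=4,j=4): S=271.1705, K−S=0.0000, hold=0.0000 ⇒ V=0.0000 continue  boundary S*=90.2912
step 3: (k=3,j=0): S=75.1702, K−S=73.7998, hold=72.7452 ⇒ V=73.7998 exercise | (k=3,j=1): S=108.4538, K−S=40.5162, hold=40.6255 ⇒ V=40.6255 continue | (k=3,j=2): S=156.4746, K−S=0.0000, hold=11.0666 ⇒ V=11.0666 continue | (k=3,j=3): S=225.7579, K−S=0.0000, hold=0.0000 ⇒ V=0.0000 continue  boundary S*=75.1702
step 2: (k=2,j=0): S=90.2912, K−S=58.6788, hold=57.6757 ⇒ V=58.6788 exercise | (k=2,j=1): S=130.2700, K−S=18.7000, hold=26.4365 ⇒ V=26.4365 continue | (k=2,j=2): S=187.9505, K−S=0.0000, hold=5.7837 ⇒ V=5.7837 continue  boundary S*=90.2912
step 1: (k=1,j=0): S=108.4538, K−S=40.5162, hold=43.1001 ⇒ V=43.1001 continue | (k=1,j=1): S=156.4746, K−S=0.0000, hold=16.5365 ⇒ V=16.5365 continue  boundary S*=-
step 0: (k=0,j=0): S=130.2700, K−S=18.7000, hold=30.3023 ⇒ V=30.3023 continue  boundary S*=-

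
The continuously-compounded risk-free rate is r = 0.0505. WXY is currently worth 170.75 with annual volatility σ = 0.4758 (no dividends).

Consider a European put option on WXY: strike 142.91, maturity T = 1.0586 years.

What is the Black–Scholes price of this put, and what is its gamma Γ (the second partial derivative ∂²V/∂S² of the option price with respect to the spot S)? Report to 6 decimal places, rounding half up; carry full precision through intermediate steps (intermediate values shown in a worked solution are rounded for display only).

σ√T = 0.4758·√1.0586 = 0.489542
d₁ = (ln(S/K) + (r+σ²/2)T) / (σ√T) = (ln(170.75/142.91) + (0.0505+0.4758²/2)·1.0586) / 0.489542 = (0.177985 + 0.173285) / 0.489542 = 0.717549
d₂ = d₁ − σ√T = 0.717549 − 0.489542 = 0.228006
e^{−rT} = 0.947945
N(−d₁) = 0.236518,  N(−d₂) = 0.409821
Put price V = K·e^{−rT}·N(−d₂) − S·N(−d₁) = 55.518709 − 40.385405 = 15.133304
φ(d₁) = (1/√(2π))·e^{−d₁²/2} = 0.308394
Γ = φ(d₁) / (S·σ·√T) = 0.003689

price = 15.133304
Γ = 0.003689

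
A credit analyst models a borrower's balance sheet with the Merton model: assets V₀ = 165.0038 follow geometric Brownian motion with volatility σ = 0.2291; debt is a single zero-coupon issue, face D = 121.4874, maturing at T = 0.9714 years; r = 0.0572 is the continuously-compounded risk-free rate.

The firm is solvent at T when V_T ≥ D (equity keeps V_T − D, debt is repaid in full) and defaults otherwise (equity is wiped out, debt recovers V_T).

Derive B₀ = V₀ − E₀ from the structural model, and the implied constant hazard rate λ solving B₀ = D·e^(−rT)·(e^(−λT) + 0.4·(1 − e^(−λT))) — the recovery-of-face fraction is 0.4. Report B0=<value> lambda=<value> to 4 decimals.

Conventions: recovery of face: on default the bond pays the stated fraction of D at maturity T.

Equity is a call on the firm's assets struck at D = 121.4874:
d₁ = [ln(V₀/D) + (r + σ²/2)T] / (σ√T)
   = [ln(165.0038/121.4874) + (0.0572 + 0.5·0.2291²)·0.9714] / (0.2291·√0.9714)
   = [0.306158 + 0.081057] / 0.225800 = 1.714857
d₂ = d₁ − σ√T = 1.714857 − 0.225800 = 1.489057
N(d₁) = 0.956814,  N(d₂) = 0.931764,  e^(−rT) = 0.945951
E₀ = V₀·N(d₁) − D·e^(−rT)·N(d₂)
   = 165.0038·0.956814 − 121.4874·0.945951·0.931764 = 50.798598
B₀ = V₀ − E₀ = 165.0038 − 50.798598 = 114.205202
e^(−λT) = (B₀·e^(rT)/D − 0.4)/(1 − 0.4) = (114.2052·1.057137/121.4874 − 0.4)/0.6 = 0.98961641
λ = −ln(0.98961641)/0.9714 = 0.010745

B0=114.2052 lambda=0.0107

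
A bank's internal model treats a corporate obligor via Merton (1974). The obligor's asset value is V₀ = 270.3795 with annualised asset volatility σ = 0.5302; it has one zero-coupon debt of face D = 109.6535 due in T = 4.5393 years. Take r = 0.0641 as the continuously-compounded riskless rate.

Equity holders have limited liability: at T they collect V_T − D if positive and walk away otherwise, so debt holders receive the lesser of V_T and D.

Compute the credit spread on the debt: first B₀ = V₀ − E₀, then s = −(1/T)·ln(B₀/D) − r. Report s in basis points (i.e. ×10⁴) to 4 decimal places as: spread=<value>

spread=328.1137

With assets at 270.3795 and a single debt payment of 109.6535 at 4.5393 years:
d₁ = [ln(V₀/D) + (r + σ²/2)T] / (σ√T)
   = [ln(270.3795/109.6535) + (0.0641 + 0.5·0.5302²)·4.5393] / (0.5302·√4.5393)
   = [0.902501 + 0.928995] / 1.129625 = 1.621332
d₂ = d₁ − σ√T = 1.621332 − 1.129625 = 0.491707
N(d₁) = 0.947527,  N(d₂) = 0.688537,  e^(−rT) = 0.747539
E₀ = V₀·N(d₁) − D·e^(−rT)·N(d₂)
   = 270.3795·0.947527 − 109.6535·0.747539·0.688537 = 199.752282
B₀ = V₀ − E₀ = 270.3795 − 199.752282 = 70.627218
spread = −(1/T)·ln(B₀/D) − r = −(1/4.5393)·ln(70.627218/109.6535) − 0.0641 = 0.03281137
in basis points: 0.03281137 × 10⁴ = 328.1137 bp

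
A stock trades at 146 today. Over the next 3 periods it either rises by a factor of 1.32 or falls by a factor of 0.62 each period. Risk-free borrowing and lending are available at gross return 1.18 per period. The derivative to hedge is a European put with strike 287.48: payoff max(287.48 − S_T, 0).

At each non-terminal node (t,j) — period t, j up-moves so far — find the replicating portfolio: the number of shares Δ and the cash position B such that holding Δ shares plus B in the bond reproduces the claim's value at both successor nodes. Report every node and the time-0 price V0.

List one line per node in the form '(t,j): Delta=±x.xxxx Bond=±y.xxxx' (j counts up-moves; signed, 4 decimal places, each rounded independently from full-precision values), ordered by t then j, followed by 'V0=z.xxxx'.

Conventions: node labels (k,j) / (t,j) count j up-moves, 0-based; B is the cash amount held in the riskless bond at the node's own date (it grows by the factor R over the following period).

The replicating-portfolio and risk-neutral prices coincide; use p* = (1.18−0.62)/(1.32−0.62) = 0.8000 for the latter.
Payoffs at expiry: V(3,0)=252.6841, V(3,1)=213.3984, V(3,2)=129.7580, V(3,3)=0.0000
  t=2,j=0: stock 56.1224 → up 74.0816 (V=213.3984), down 34.7959 (V=252.6841). Price 187.5047; hedge Δ=-1.0000, bond B=243.6271.
  t=2,j=1: stock 119.4864 → up 157.7220 (V=129.7580), down 74.0816 (V=213.3984). Price 124.1407; hedge Δ=-1.0000, bond B=243.6271.
  t=2,j=2: stock 254.3904 → up 335.7953 (V=0.0000), down 157.7220 (V=129.7580). Price 21.9929; hedge Δ=-0.7287, bond B=207.3614.
  t=1,j=0: stock 90.5200 → up 119.4864 (V=124.1407), down 56.1224 (V=187.5047). Price 115.9437; hedge Δ=-1.0000, bond B=206.4637.
  t=1,j=1: stock 192.7200 → up 254.3904 (V=21.9929), down 119.4864 (V=124.1407). Price 35.9512; hedge Δ=-0.7572, bond B=181.8767.
  t=0,j=0: stock 146.0000 → up 192.7200 (V=35.9512), down 90.5200 (V=115.9437). Price 44.0252; hedge Δ=-0.7827, bond B=158.3001.
As a check, the time-0 holding Δ(0,0)·S0 + B(0,0) comes to 44.0252 — exactly V0.

(0,0): Delta=-0.7827 Bond=158.3001
(1,0): Delta=-1.0000 Bond=206.4637
(1,1): Delta=-0.7572 Bond=181.8767
(2,0): Delta=-1.0000 Bond=243.6271
(2,1): Delta=-1.0000 Bond=243.6271
(2,2): Delta=-0.7287 Bond=207.3614
V0=44.0252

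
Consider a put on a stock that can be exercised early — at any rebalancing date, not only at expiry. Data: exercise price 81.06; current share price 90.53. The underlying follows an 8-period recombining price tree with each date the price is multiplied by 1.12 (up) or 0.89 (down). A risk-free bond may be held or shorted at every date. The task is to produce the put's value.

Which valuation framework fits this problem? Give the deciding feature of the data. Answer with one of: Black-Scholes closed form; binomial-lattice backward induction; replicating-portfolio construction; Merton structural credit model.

Key observation: an American put (K = 81.06, S₀ = 90.53) on a 8-date tree has no closed form — the optimal stopping decision is embedded and must be resolved recursively from expiry.

framework: binomial-lattice backward induction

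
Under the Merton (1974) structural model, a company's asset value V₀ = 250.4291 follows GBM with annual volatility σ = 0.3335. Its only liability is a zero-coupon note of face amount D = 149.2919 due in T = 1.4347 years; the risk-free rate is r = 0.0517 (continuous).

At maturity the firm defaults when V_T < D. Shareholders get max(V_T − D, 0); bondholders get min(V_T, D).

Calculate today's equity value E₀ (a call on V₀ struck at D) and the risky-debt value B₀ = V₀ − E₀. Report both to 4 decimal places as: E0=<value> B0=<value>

E0=114.0570 B0=136.3721

Equity is a call on the firm's assets struck at D = 149.2919:
d₁ = [ln(V₀/D) + (r + σ²/2)T] / (σ√T)
   = [ln(250.4291/149.2919) + (0.0517 + 0.5·0.3335²)·1.4347] / (0.3335·√1.4347)
   = [0.517272 + 0.153959] / 0.399463 = 1.680336
d₂ = d₁ − σ√T = 1.680336 − 0.399463 = 1.280873
N(d₁) = 0.953554,  N(d₂) = 0.899881,  e^(−rT) = 0.928510
E₀ = V₀·N(d₁) − D·e^(−rT)·N(d₂)
   = 250.4291·0.953554 − 149.2919·0.928510·0.899881 = 114.057049
B₀ = V₀ − E₀ = 250.4291 − 114.057049 = 136.372051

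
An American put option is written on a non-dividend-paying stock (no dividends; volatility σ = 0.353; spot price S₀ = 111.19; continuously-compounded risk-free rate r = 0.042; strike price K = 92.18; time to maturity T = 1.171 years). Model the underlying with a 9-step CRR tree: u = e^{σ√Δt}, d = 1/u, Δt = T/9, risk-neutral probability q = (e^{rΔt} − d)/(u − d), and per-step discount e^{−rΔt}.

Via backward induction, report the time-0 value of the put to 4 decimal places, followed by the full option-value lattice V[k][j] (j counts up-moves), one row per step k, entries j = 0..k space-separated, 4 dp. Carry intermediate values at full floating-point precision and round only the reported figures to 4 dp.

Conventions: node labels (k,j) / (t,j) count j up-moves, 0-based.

price = 6.3549
tree:
6.3549
9.4202 3.2314
13.5998 5.1697 1.2475
19.0386 8.0836 2.1906 0.2785
25.7177 12.2907 3.7895 0.5488 0.0000
33.3537 18.0473 6.4288 1.0812 0.0000 0.0000
40.3868 25.3656 10.6223 2.1302 0.0000 0.0000 0.0000
46.5791 33.3537 16.9015 4.1971 0.0000 0.0000 0.0000 0.0000
52.0310 40.3868 25.3656 8.2693 0.0000 0.0000 0.0000 0.0000 0.0000
56.8311 46.5791 33.3537 16.2927 0.0000 0.0000 0.0000 0.0000 0.0000 0.0000

Δt=0.13011  u=1.13579  d=0.88044  q=0.48967  discount=0.99455
step 9 (expiry): payoffs max(K−S,0) = 56.8311 46.5791 33.3537 16.2927 0.0000 0.0000 0.0000 0.0000 0.0000 0.0000
k=8: (k=8,j=0): S=40.1490, K−S=52.0310, hold=51.5286 ⇒ V=52.0310 exercise | (k=8,j=1): S=51.7932, K−S=40.3868, hold=39.8845 ⇒ V=40.3868 exercise | (k=8,j=2): S=66.8144, K−S=25.3656, hold=24.8632 ⇒ V=25.3656 exercise | (k=8,j=3): S=86.1922, K−S=5.9878, hold=8.2693 ⇒ V=8.2693 continue | (k=8,j=4): S=111.1900, K−S=0.0000, hold=0.0000 ⇒ V=0.0000 continue | (k=8,j=5): S=143.4377, K−S=0.0000, hold=0.0000 ⇒ V=0.0000 continue | (k=8,j=6): S=185.0381, K−S=0.0000, hold=0.0000 ⇒ V=0.0000 continue | (k=8,j=7): S=238.7036, K−S=0.0000, hold=0.0000 ⇒ V=0.0000 continue | (k=8,j=8): S=307.9333, K−S=0.0000, hold=0.0000 ⇒ V=0.0000 continue
k=7: (k=7,j=0): S=45.6009, K−S=46.5791, hold=46.0767 ⇒ V=46.5791 exercise | (k=7,j=1): S=58.8263, K−S=33.3537, hold=32.8514 ⇒ V=33.3537 exercise | (k=7,j=2): S=75.8873, K−S=16.2927, hold=16.9015 ⇒ V=16.9015 continue | (k=7,j=3): S=97.8964, K−S=0.0000, hold=4.1971 ⇒ V=4.1971 continue | (k=7,j=4): S=126.2887, K−S=0.0000, hold=0.0000 ⇒ V=0.0000 continue | (k=7,j=5): S=162.9155, K−S=0.0000, hold=0.0000 ⇒ V=0.0000 continue | (k=7,j=6): S=210.1648, K−S=0.0000, hold=0.0000 ⇒ V=0.0000 continue | (k=7,j=7): S=271.1176, K−S=0.0000, hold=0.0000 ⇒ V=0.0000 continue
k=6: (k=6,j=0): S=51.7932, K−S=40.3868, hold=39.8845 ⇒ V=40.3868 exercise | (k=6,j=1): S=66.8144, K−S=25.3656, hold=25.1597 ⇒ V=25.3656 exercise | (k=6,j=2): S=86.1922, K−S=5.9878, hold=10.6223 ⇒ V=10.6223 continue | (k=6,j=3): S=111.1900, K−S=0.0000, hold=2.1302 ⇒ V=2.1302 continue | (k=6,j=4): S=143.4377, K−S=0.0000, hold=0.0000 ⇒ V=0.0000 continue | (k=6,j=5): S=185.0381, K−S=0.0000, hold=0.0000 ⇒ V=0.0000 continue | (k=6,j=6): S=238.7036, K−S=0.0000, hold=0.0000 ⇒ V=0.0000 continue
k=5: (k=5,j=0): S=58.8263, K−S=33.3537, hold=32.8514 ⇒ V=33.3537 exercise | (k=5,j=1): S=75.8873, K−S=16.2927, hold=18.0473 ⇒ V=18.0473 continue | (k=5,j=2): S=97.8964, K−S=0.0000, hold=6.4288 ⇒ V=6.4288 continue | (k=5,j=3): S=126.2887, K−S=0.0000, hold=1.0812 ⇒ V=1.0812 continue | (k=5,j=4): S=162.9155, K−S=0.0000, hold=0.0000 ⇒ V=0.0000 continue | (k=5,j=5): S=210.1648, K−S=0.0000, hold=0.0000 ⇒ V=0.0000 continue
k=4: (k=4,j=0): S=66.8144, K−S=25.3656, hold=25.7177 ⇒ V=25.7177 continue | (k=4,j=1): S=86.1922, K−S=5.9878, hold=12.2907 ⇒ V=12.2907 continue | (k=4,j=2): S=111.1900, K−S=0.0000, hold=3.7895 ⇒ V=3.7895 continue | (k=4,j=3): S=143.4377, K−S=0.0000, hold=0.5488 ⇒ V=0.5488 continue | (k=4,j=4): S=185.0381, K−S=0.0000, hold=0.0000 ⇒ V=0.0000 continue
k=3: (k=3,j=0): S=75.8873, K−S=16.2927, hold=19.0386 ⇒ V=19.0386 continue | (k=3,j=1): S=97.8964, K−S=0.0000, hold=8.0836 ⇒ V=8.0836 continue | (k=3,j=2): S=126.2887, K−S=0.0000, hold=2.1906 ⇒ V=2.1906 continue | (k=3,j=3): S=162.9155, K−S=0.0000, hold=0.2785 ⇒ V=0.2785 continue
k=2: (k=2,j=0): S=86.1922, K−S=5.9878, hold=13.5998 ⇒ V=13.5998 continue | (k=2,j=1): S=111.1900, K−S=0.0000, hold=5.1697 ⇒ V=5.1697 continue | (k=2,j=2): S=143.4377, K−S=0.0000, hold=1.2475 ⇒ V=1.2475 continue
k=1: (k=1,j=0): S=97.8964, K−S=0.0000, hold=9.4202 ⇒ V=9.4202 continue | (k=1,j=1): S=126.2887, K−S=0.0000, hold=3.2314 ⇒ V=3.2314 continue
k=0: (k=0,j=0): S=111.1900, K−S=0.0000, hold=6.3549 ⇒ V=6.3549 continue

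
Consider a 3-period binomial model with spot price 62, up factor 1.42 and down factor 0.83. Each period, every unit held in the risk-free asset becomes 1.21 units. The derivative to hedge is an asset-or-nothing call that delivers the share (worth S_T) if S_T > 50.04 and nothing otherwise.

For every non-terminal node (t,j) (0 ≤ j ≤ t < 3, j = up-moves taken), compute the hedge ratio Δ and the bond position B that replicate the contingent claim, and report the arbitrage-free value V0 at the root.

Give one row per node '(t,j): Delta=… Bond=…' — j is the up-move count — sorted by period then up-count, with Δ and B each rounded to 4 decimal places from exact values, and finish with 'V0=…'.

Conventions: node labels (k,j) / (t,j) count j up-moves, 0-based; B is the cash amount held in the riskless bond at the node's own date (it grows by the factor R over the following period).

(0,0): Delta=1.0839 Bond=-6.1016
(1,0): Delta=1.3435 Bond=-20.7424
(1,1): Delta=1.0000 Bond=0.0000
(2,0): Delta=2.4068 Bond=-70.5143
(2,1): Delta=1.0000 Bond=0.0000
(2,2): Delta=1.0000 Bond=0.0000
V0=61.0977

Under the risk-neutral measure, an up-move has probability p* = (R−d)/(u−d) = 0.6441 and values discount at R = 1.21.
Terminal payoffs: V(3,0)=0.0000, V(3,1)=60.6508, V(3,2)=103.7639, V(3,3)=177.5239
Node (2,0) S=42.7118: V=(p*·60.6508+(1−p*)·0.0000)/1.21=32.2836; Δ=(60.6508−0.0000)/(60.6508−35.4508)=2.4068; B=V−Δ·S=-70.5143
Node (2,1) S=73.0732: V=(p*·103.7639+(1−p*)·60.6508)/1.21=73.0732; Δ=(103.7639−60.6508)/(103.7639−60.6508)=1.0000; B=V−Δ·S=0.0000
Node (2,2) S=125.0168: V=(p*·177.5239+(1−p*)·103.7639)/1.21=125.0168; Δ=(177.5239−103.7639)/(177.5239−103.7639)=1.0000; B=V−Δ·S=0.0000
Node (1,0) S=51.4600: V=(p*·73.0732+(1−p*)·32.2836)/1.21=48.3925; Δ=(73.0732−32.2836)/(73.0732−42.7118)=1.3435; B=V−Δ·S=-20.7424
Node (1,1) S=88.0400: V=(p*·125.0168+(1−p*)·73.0732)/1.21=88.0400; Δ=(125.0168−73.0732)/(125.0168−73.0732)=1.0000; B=V−Δ·S=0.0000
Node (0,0) S=62.0000: V=(p*·88.0400+(1−p*)·48.3925)/1.21=61.0977; Δ=(88.0400−48.3925)/(88.0400−51.4600)=1.0839; B=V−Δ·S=-6.1016
Sanity check at the root: Δ(0,0)·S0 + B(0,0) reproduces V0 = 61.0977.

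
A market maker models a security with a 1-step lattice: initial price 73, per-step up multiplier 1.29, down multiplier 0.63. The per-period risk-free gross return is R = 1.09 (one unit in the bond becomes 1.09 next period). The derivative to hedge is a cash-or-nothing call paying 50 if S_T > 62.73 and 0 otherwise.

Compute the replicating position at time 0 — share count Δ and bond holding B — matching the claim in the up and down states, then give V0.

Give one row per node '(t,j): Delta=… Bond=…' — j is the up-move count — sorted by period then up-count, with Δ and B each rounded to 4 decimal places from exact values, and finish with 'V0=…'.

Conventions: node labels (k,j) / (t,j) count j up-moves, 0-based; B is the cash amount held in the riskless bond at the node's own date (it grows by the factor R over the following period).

(0,0): Delta=1.0378 Bond=-43.7865
V0=31.9711

Arbitrage-free pricing uses the up-move probability p* = (R−d)/(u−d) = 0.6970, discounting each step at R = 1.09.
Payoffs at expiry: V(1,0)=0.0000, V(1,1)=50.0000
  t=0,j=0: stock 73.0000 → up 94.1700 (V=50.0000), down 45.9900 (V=0.0000). Price 31.9711; hedge Δ=1.0378, bond B=-43.7865.
Sanity check at the root: Δ(0,0)·S0 + B(0,0) reproduces V0 = 31.9711.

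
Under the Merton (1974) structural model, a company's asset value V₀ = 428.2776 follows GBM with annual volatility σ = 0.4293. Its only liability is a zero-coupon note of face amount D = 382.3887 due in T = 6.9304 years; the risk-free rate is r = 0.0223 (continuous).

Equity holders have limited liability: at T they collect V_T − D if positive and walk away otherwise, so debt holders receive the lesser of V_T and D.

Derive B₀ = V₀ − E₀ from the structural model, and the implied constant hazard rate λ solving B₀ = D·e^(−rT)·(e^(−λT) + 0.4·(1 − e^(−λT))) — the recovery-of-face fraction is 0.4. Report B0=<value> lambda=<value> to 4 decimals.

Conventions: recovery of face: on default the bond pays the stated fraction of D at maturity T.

Work the structural quantities from V₀ = 428.2776 against face 382.3887:
d₁ = [ln(V₀/D) + (r + σ²/2)T] / (σ√T)
   = [ln(428.2776/382.3887) + (0.0223 + 0.5·0.4293²)·6.9304] / (0.4293·√6.9304)
   = [0.113334 + 0.793179] / 1.130160 = 0.802110
d₂ = d₁ − σ√T = 0.802110 − 1.130160 = -0.328050
N(d₁) = 0.788755,  N(d₂) = 0.371437,  e^(−rT) = 0.856802
E₀ = V₀·N(d₁) − D·e^(−rT)·N(d₂)
   = 428.2776·0.788755 − 382.3887·0.856802·0.371437 = 216.111812
B₀ = V₀ − E₀ = 428.2776 − 216.111812 = 212.165788
e^(−λT) = (B₀·e^(rT)/D − 0.4)/(1 − 0.4) = (212.1658·1.167130/382.3887 − 0.4)/0.6 = 0.41262392
λ = −ln(0.41262392)/6.9304 = 0.127730

B0=212.1658 lambda=0.1277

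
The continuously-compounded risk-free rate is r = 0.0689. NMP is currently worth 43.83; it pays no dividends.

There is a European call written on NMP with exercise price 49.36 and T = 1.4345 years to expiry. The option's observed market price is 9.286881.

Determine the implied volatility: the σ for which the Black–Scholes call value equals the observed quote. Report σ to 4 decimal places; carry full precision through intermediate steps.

sigma = 0.4656

At σ = 0.4656 the Black–Scholes value reproduces the quote:
σ√T = 0.4656·√1.4345 = 0.557652
d₁ = (ln(S/K) + (r+σ²/2)T) / (σ√T) = (ln(43.83/49.36) + (0.0689+0.4656²/2)·1.4345) / 0.557652 = (-0.118822 + 0.254325) / 0.557652 = 0.242989
d₂ = d₁ − σ√T = 0.242989 − 0.557652 = -0.314663
e^{−rT} = 0.905890
N(d₁) = 0.595993,  N(d₂) = 0.376509
V = S·N(d₁) − K·e^{−rT}·N(d₂) = 26.122367 − 16.835487 = 9.286881 (the observed quote) — the price is monotone increasing in volatility, hence this σ is the only solution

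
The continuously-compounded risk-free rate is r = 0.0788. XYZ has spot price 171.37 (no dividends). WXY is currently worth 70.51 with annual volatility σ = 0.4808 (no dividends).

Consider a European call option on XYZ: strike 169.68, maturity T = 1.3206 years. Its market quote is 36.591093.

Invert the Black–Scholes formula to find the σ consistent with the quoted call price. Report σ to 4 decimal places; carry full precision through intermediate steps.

sigma = 0.3572

At σ = 0.3572 the Black–Scholes value reproduces the quote:
σ√T = 0.3572·√1.3206 = 0.410485
d₁ = (ln(S/K) + (r+σ²/2)T) / (σ√T) = (ln(171.37/169.68) + (0.0788+0.3572²/2)·1.3206) / 0.410485 = (0.009911 + 0.188312) / 0.410485 = 0.482899
d₂ = d₁ − σ√T = 0.482899 − 0.410485 = 0.072414
e^{−rT} = 0.901168
N(d₁) = 0.685416,  N(d₂) = 0.528864
V = S·N(d₁) − K·e^{−rT}·N(d₂) = 117.459804 − 80.868711 = 36.591093 (matching the quote); vega is positive throughout, so no other σ reproduces this price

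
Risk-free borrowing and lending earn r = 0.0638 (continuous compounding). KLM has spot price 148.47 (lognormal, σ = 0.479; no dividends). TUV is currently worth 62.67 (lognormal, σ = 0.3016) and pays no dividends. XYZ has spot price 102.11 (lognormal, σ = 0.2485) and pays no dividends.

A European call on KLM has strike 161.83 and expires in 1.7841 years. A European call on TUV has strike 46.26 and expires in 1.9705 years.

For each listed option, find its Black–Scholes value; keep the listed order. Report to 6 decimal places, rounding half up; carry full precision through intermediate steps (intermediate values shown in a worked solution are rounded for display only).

[KLM call K=161.83]
σ√T = 0.479·√1.7841 = 0.639801
d₁ = (ln(S/K) + (r+σ²/2)T) / (σ√T) = (ln(148.47/161.83) + (0.0638+0.479²/2)·1.7841) / 0.639801 = (-0.086163 + 0.318498) / 0.639801 = 0.363136
d₂ = d₁ − σ√T = 0.363136 − 0.639801 = -0.276665
e^{−rT} = 0.892414
N(d₁) = 0.641748,  N(d₂) = 0.391019
price = S·N(d₁) − K·e^{−rT}·N(d₂) = 95.280383 − 56.470630 = 38.809754
[TUV call K=46.26]
σ√T = 0.3016·√1.9705 = 0.423369
d₁ = (ln(S/K) + (r+σ²/2)T) / (σ√T) = (ln(62.67/46.26) + (0.0638+0.3016²/2)·1.9705) / 0.423369 = (0.303605 + 0.215339) / 0.423369 = 1.225747
d₂ = d₁ − σ√T = 1.225747 − 0.423369 = 0.802378
e^{−rT} = 0.881864
N(d₁) = 0.889853,  N(d₂) = 0.788833
price = S·N(d₁) − K·e^{−rT}·N(d₂) = 55.767093 − 32.180440 = 23.586654

price(KLM call K=161.83) = 38.809754
price(TUV call K=46.26) = 23.586654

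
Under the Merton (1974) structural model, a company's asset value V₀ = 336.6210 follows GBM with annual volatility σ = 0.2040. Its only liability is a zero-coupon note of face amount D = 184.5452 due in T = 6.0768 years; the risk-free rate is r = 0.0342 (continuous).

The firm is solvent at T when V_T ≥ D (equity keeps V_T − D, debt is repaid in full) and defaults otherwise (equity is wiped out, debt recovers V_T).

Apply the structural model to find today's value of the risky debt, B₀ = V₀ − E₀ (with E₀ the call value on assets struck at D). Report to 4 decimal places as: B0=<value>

B0=147.4008

Work the structural quantities from V₀ = 336.6210 against face 184.5452:
d₁ = [ln(V₀/D) + (r + σ²/2)T] / (σ√T)
   = [ln(336.6210/184.5452) + (0.0342 + 0.5·0.2040²)·6.0768] / (0.2040·√6.0768)
   = [0.601063 + 0.334273] / 0.502884 = 1.859944
d₂ = d₁ − σ√T = 1.859944 − 0.502884 = 1.357061
N(d₁) = 0.968553,  N(d₂) = 0.912619,  e^(−rT) = 0.812348
E₀ = V₀·N(d₁) − D·e^(−rT)·N(d₂)
   = 336.6210·0.968553 − 184.5452·0.812348·0.912619 = 189.220184
B₀ = V₀ − E₀ = 336.6210 − 189.220184 = 147.400816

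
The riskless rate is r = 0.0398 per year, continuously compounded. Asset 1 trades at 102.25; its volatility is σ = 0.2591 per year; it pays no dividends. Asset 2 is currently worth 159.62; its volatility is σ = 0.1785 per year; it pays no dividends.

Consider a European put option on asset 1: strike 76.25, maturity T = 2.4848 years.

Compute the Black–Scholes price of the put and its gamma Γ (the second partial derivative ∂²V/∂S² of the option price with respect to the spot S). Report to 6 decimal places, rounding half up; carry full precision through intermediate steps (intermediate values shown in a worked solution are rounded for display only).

σ√T = 0.2591·√2.4848 = 0.408426
d₁ = (ln(S/K) + (r+σ²/2)T) / (σ√T) = (ln(102.25/76.25) + (0.0398+0.2591²/2)·2.4848) / 0.408426 = (0.293403 + 0.182301) / 0.408426 = 1.164726
d₂ = d₁ − σ√T = 1.164726 − 0.408426 = 0.756301
e^{−rT} = 0.905838
N(−d₁) = 0.122065,  N(−d₂) = 0.224735
Put price V = K·e^{−rT}·N(−d₂) − S·N(−d₁) = 15.522443 − 12.481136 = 3.041306
φ(d₁) = (1/√(2π))·e^{−d₁²/2} = 0.202456
Γ = φ(d₁) / (S·σ·√T) = 0.004848

price = 3.041306
Γ = 0.004848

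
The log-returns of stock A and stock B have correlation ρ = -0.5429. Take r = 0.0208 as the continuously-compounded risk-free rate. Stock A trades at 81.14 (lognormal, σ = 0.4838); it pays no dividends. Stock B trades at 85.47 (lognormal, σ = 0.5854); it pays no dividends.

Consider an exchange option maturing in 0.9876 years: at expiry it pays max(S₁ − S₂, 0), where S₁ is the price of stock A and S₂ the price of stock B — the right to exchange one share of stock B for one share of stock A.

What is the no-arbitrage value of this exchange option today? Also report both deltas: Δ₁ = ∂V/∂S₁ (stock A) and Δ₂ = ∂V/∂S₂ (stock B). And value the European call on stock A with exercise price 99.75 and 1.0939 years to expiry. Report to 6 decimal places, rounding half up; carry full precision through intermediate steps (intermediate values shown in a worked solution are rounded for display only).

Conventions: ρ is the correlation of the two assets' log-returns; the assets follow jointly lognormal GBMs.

σ_eff = √(σ₁² + σ₂² − 2ρσ₁σ₂) = √(0.4838² + 0.5854² − 2·-0.5429·0.4838·0.5854) = 0.940357
d₁ = (ln(S₁/S₂) + (q₂ − q₁ + σ_eff²/2)T) / (σ_eff√T) = (ln(81.14/85.47) + (0.0 − 0.0 + 0.442136)·0.9876) / 0.934509 = 0.411622
d₂ = d₁ − σ_eff√T = 0.411622 − 0.934509 = -0.522887
N(d₁) = 0.659692,  N(d₂) = 0.300526
V = S₁·e^{−q₁T}·N(d₁) − S₂·e^{−q₂T}·N(d₂) = 53.527379 − 25.685985 = 27.841394
Δ₁ = e^{−q₁T}·N(d₁) = 0.659692;  Δ₂ = −e^{−q₂T}·N(d₂) = -0.300526
[vanilla: stock A call K=99.75]
σ√T = 0.4838·√1.0939 = 0.506005
d₁ = (ln(S/K) + (r+σ²/2)T) / (σ√T) = (ln(81.14/99.75) + (0.0208+0.4838²/2)·1.0939) / 0.506005 = (-0.206491 + 0.150774) / 0.506005 = -0.110112
d₂ = d₁ − σ√T = -0.110112 − 0.506005 = -0.616117
e^{−rT} = 0.977504
N(d₁) = 0.456160,  N(d₂) = 0.268909
price = S·N(d₁) − K·e^{−rT}·N(d₂) = 37.012831 − 26.220198 = 10.792632

exchange price = 27.841394
Δ1 = 0.659692
Δ2 = -0.300526
price(stock A call K=99.75) = 10.792632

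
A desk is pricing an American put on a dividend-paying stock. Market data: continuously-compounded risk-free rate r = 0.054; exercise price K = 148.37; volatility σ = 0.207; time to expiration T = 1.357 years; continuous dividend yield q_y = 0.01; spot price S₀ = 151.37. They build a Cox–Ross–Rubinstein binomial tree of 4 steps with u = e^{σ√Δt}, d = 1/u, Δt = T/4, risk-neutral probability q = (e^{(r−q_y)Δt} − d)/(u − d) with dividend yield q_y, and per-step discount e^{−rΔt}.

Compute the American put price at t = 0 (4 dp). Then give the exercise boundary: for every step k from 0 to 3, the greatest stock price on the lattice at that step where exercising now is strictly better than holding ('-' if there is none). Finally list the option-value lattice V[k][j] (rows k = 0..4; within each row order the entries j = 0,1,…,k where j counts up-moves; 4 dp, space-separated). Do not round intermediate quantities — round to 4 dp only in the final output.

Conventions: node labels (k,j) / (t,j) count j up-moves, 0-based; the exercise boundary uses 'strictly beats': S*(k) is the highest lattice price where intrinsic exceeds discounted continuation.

Δt=0.33925, u=1.12814, d=0.88642, q=0.53211, disc=e^(-rΔt)=0.98185
k=4 terminal: V=max(K-S,0) → 54.9171 29.4332 0.0000 0.0000 0.0000
k=3: j=0 S=105.4276 intr=42.9424 cont=40.6061 V=42.9424[EX]; j=1 S=134.1770 intr=14.1930 cont=13.5215 V=14.1930[EX]; j=2 S=170.7661 intr=0.0000 cont=0.0000 V=0.0000[hold]; j=3 S=217.3328 intr=0.0000 cont=0.0000 V=0.0000[hold]  S*(3)=134.1770
k=2: j=0 S=118.9368 intr=29.4332 cont=27.1427 V=29.4332[EX]; j=1 S=151.3700 intr=0.0000 cont=6.5202 V=6.5202[hold]; j=2 S=192.6475 intr=0.0000 cont=0.0000 V=0.0000[hold]  S*(2)=118.9368
k=1: j=0 S=134.1770 intr=14.1930 cont=16.9280 V=16.9280[hold]; j=1 S=170.7661 intr=0.0000 cont=2.9954 V=2.9954[hold]  S*(1)=-
k=0: j=0 S=151.3700 intr=0.0000 cont=9.3416 V=9.3416[hold]  S*(0)=-

price = 9.3416
boundary = - - 118.9368 134.1770
tree:
9.3416
16.9280 2.9954
29.4332 6.5202 0.0000
42.9424 14.1930 0.0000 0.0000
54.9171 29.4332 0.0000 0.0000 0.0000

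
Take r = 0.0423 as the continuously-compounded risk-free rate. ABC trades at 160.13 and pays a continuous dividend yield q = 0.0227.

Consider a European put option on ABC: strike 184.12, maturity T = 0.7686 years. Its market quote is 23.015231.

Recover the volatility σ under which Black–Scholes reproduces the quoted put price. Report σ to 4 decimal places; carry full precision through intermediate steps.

sigma = 0.1532

At σ = 0.1532 the Black–Scholes value reproduces the quote:
σ√T = 0.1532·√0.7686 = 0.134310
d₁ = (ln(S/K) + (r−q+σ²/2)T) / (σ√T) = (ln(160.13/184.12) + (0.0423−0.0227+0.1532²/2)·0.7686) / 0.134310 = (-0.139602 + 0.024084) / 0.134310 = -0.860080
d₂ = d₁ − σ√T = -0.860080 − 0.134310 = -0.994391
e^{−rT} = 0.968011
e^{−qT} = 0.982704
N(−d₁) = 0.805128,  N(−d₂) = 0.839984
V = K·e^{−rT}·N(−d₂) − S·e^{−qT}·N(−d₁) = 149.710445 − 126.695214 = 23.015231 (equal to the quote); since ∂V/∂σ > 0 for all σ, the implied volatility is unique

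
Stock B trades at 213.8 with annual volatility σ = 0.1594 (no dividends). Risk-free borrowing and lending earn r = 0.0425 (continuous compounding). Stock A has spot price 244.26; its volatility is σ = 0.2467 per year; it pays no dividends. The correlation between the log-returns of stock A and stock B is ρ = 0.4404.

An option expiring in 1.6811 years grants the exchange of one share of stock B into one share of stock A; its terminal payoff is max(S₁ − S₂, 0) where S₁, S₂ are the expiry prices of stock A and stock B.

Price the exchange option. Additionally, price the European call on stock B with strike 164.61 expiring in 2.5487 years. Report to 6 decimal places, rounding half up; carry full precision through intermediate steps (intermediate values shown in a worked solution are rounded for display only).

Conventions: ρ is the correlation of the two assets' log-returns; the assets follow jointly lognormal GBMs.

σ_eff = √(σ₁² + σ₂² − 2ρσ₁σ₂) = √(0.2467² + 0.1594² − 2·0.4404·0.2467·0.1594) = 0.227228
d₁ = (ln(S₁/S₂) + (q₂ − q₁ + σ_eff²/2)T) / (σ_eff√T) = (ln(244.26/213.8) + (0.0 − 0.0 + 0.025816)·1.6811) / 0.294618 = 0.599394
d₂ = d₁ − σ_eff√T = 0.599394 − 0.294618 = 0.304776
N(d₁) = 0.725545,  N(d₂) = 0.619732
V = S₁·e^{−q₁T}·N(d₁) − S₂·e^{−q₂T}·N(d₂) = 177.221568 − 132.498595 = 44.722973
[vanilla: stock B call K=164.61]
σ√T = 0.1594·√2.5487 = 0.254476
d₁ = (ln(S/K) + (r+σ²/2)T) / (σ√T) = (ln(213.8/164.61) + (0.0425+0.1594²/2)·2.5487) / 0.254476 = (0.261462 + 0.140699) / 0.254476 = 1.580346
d₂ = d₁ − σ√T = 1.580346 − 0.254476 = 1.325869
e^{−rT} = 0.897341
N(d₁) = 0.942986,  N(d₂) = 0.907558
price = S·N(d₁) − K·e^{−rT}·N(d₂) = 201.610438 − 134.056591 = 67.553847

exchange price = 44.722973
price(stock B call K=164.61) = 67.553847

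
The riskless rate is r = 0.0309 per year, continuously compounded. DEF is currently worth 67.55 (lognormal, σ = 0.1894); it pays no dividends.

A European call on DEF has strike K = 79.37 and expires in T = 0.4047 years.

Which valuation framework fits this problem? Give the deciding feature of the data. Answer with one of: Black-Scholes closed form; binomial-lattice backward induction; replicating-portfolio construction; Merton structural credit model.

framework: Black-Scholes closed form

Key observation: a European claim on DEF (strike 79.37) — a lognormal (GBM) underlying with constant rate and volatility — has an exact closed-form value; no lattice or capital structure is involved.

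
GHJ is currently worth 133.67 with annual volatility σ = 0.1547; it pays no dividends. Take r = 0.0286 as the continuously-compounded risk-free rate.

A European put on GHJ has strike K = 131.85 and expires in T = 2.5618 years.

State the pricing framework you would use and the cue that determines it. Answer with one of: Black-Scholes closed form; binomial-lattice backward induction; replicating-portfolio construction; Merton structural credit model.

framework: Black-Scholes closed form

Key observation: everything needed for the exact continuous-time valuation of the European put on GHJ (strike 131.85) is given, and no feature rules the closed form out.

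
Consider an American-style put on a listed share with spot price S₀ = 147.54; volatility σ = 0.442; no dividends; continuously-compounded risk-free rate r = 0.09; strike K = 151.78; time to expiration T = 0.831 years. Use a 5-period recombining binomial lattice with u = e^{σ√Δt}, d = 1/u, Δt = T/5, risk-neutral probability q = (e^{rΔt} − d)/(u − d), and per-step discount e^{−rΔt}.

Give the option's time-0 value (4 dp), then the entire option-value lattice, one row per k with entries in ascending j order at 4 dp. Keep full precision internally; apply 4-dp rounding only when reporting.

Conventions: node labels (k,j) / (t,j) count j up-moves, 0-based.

Δt=0.16620, u=1.19745, d=0.83511, q=0.49667, disc=e^(-rΔt)=0.98515
k=5 terminal: V=max(K-S,0) → 91.8526 65.8511 28.5680 0.0000 0.0000 0.0000
k=4: j=0 S=71.7600 intr=80.0200 cont=77.7665 V=80.0200[EX]; j=1 S=102.8955 intr=48.8845 cont=46.6311 V=48.8845[EX]; j=2 S=147.5400 intr=4.2400 cont=14.1658 V=14.1658[hold]; j=3 S=211.5550 intr=0.0000 cont=0.0000 V=0.0000[hold]; j=4 S=303.3451 intr=0.0000 cont=0.0000 V=0.0000[hold]
k=3: j=0 S=85.9289 intr=65.8511 cont=63.5976 V=65.8511[EX]; j=1 S=123.2120 intr=28.5680 cont=31.1712 V=31.1712[hold]; j=2 S=176.6715 intr=0.0000 cont=7.0243 V=7.0243[hold]; j=3 S=253.3262 intr=0.0000 cont=0.0000 V=0.0000[hold]
k=2: j=0 S=102.8955 intr=48.8845 cont=47.9048 V=48.8845[EX]; j=1 S=147.5400 intr=4.2400 cont=18.8935 V=18.8935[hold]; j=2 S=211.5550 intr=0.0000 cont=3.4831 V=3.4831[hold]
k=1: j=0 S=123.2120 intr=28.5680 cont=33.4844 V=33.4844[hold]; j=1 S=176.6715 intr=0.0000 cont=11.0728 V=11.0728[hold]
k=0: j=0 S=147.5400 intr=4.2400 cont=22.0215 V=22.0215[hold]

price = 22.0215
tree:
22.0215
33.4844 11.0728
48.8845 18.8935 3.4831
65.8511 31.1712 7.0243 0.0000
80.0200 48.8845 14.1658 0.0000 0.0000
91.8526 65.8511 28.5680 0.0000 0.0000 0.0000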